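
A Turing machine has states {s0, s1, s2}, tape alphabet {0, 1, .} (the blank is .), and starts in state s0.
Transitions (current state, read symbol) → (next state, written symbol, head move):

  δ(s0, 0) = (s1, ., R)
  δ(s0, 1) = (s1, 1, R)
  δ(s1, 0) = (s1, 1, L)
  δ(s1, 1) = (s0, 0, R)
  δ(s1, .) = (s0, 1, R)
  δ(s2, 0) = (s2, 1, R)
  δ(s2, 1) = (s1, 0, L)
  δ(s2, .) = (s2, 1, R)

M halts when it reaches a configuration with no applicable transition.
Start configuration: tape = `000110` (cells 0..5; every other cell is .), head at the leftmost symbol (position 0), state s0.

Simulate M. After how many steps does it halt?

s0 | [0]00110..   read 0 → write ., move R, go to s1
s1 | .[0]0110..   read 0 → write 1, move L, go to s1
s1 | [.]10110..   read . → write 1, move R, go to s0
s0 | 1[1]0110..   read 1 → write 1, move R, go to s1
s1 | 11[0]110..   read 0 → write 1, move L, go to s1
s1 | 1[1]1110..   read 1 → write 0, move R, go to s0
s0 | 10[1]110..   read 1 → write 1, move R, go to s1
s1 | 101[1]10..   read 1 → write 0, move R, go to s0
s0 | 1010[1]0..   read 1 → write 1, move R, go to s1
s1 | 10101[0]..   read 0 → write 1, move L, go to s1
s1 | 1010[1]1..   read 1 → write 0, move R, go to s0
s0 | 10100[1]..   read 1 → write 1, move R, go to s1
s1 | 101001[.].   read . → write 1, move R, go to s0
s0 | 1010011[.]
M halts after 13 transitions.

13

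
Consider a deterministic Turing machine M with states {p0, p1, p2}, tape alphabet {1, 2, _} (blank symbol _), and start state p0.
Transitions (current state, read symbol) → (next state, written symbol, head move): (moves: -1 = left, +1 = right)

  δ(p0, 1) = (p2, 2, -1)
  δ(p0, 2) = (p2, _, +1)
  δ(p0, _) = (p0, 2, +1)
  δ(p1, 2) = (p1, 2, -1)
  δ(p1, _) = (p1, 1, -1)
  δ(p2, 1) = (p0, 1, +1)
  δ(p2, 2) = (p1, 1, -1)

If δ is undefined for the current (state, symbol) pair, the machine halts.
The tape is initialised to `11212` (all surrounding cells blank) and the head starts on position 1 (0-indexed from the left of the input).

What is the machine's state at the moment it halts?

state=p0 head=1 tape=1[1]212   (p0,1)→(p2,2,-1)
state=p2 head=0 tape=[1]2212   (p2,1)→(p0,1,+1)
state=p0 head=1 tape=1[2]212   (p0,2)→(p2,_,+1)
state=p2 head=2 tape=1_[2]12   (p2,2)→(p1,1,-1)
state=p1 head=1 tape=1[_]112   (p1,_)→(p1,1,-1)
state=p1 head=0 tape=[1]1112
No transition is defined for (p1, 1); M halts in state p1.

p1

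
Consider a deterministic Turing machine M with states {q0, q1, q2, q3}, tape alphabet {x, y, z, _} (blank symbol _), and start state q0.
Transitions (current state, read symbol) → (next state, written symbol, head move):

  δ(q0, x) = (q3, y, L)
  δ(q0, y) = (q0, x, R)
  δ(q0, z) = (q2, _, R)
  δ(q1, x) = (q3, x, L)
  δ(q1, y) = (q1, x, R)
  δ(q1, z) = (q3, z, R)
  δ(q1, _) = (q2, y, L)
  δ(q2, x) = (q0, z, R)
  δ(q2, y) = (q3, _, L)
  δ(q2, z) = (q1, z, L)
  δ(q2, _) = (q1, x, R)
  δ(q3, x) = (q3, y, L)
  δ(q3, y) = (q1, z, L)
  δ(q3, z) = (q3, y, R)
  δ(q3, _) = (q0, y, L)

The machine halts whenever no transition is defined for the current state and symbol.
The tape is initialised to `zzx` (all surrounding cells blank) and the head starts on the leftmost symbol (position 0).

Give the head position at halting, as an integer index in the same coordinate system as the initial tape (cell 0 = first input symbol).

state=q0 head=0 tape=___[z]zx_   (q0,z)→(q2,_,R)
state=q2 head=1 tape=____[z]x_   (q2,z)→(q1,z,L)
state=q1 head=0 tape=___[_]zx_   (q1,_)→(q2,y,L)
state=q2 head=-1 tape=__[_]yzx_   (q2,_)→(q1,x,R)
state=q1 head=0 tape=__x[y]zx_   (q1,y)→(q1,x,R)
state=q1 head=1 tape=__xx[z]x_   (q1,z)→(q3,z,R)
state=q3 head=2 tape=__xxz[x]_   (q3,x)→(q3,y,L)
state=q3 head=1 tape=__xx[z]y_   (q3,z)→(q3,y,R)
state=q3 head=2 tape=__xxy[y]_   (q3,y)→(q1,z,L)
state=q1 head=1 tape=__xx[y]z_   (q1,y)→(q1,x,R)
state=q1 head=2 tape=__xxx[z]_   (q1,z)→(q3,z,R)
state=q3 head=3 tape=__xxxz[_]   (q3,_)→(q0,y,L)
state=q0 head=2 tape=__xxx[z]y   (q0,z)→(q2,_,R)
state=q2 head=3 tape=__xxx_[y]   (q2,y)→(q3,_,L)
state=q3 head=2 tape=__xxx[_]_   (q3,_)→(q0,y,L)
state=q0 head=1 tape=__xx[x]y_   (q0,x)→(q3,y,L)
state=q3 head=0 tape=__x[x]yy_   (q3,x)→(q3,y,L)
state=q3 head=-1 tape=__[x]yyy_   (q3,x)→(q3,y,L)
state=q3 head=-2 tape=_[_]yyyy_   (q3,_)→(q0,y,L)
state=q0 head=-3 tape=[_]yyyyy_
At halt the head is at cell -3.

-3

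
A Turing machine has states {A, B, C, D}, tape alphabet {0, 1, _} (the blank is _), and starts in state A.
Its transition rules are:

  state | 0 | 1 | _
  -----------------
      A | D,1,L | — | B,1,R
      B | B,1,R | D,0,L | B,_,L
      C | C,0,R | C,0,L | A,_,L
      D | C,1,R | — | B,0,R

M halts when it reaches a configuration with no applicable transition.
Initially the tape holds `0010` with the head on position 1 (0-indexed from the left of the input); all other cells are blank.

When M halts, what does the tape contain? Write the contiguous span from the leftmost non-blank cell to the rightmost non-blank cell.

state=A head=1 tape=___0[0]10   (A,0)→(D,1,L)
state=D head=0 tape=___[0]110   (D,0)→(C,1,R)
state=C head=1 tape=___1[1]10   (C,1)→(C,0,L)
state=C head=0 tape=___[1]010   (C,1)→(C,0,L)
state=C head=-1 tape=__[_]0010   (C,_)→(A,_,L)
state=A head=-2 tape=_[_]_0010   (A,_)→(B,1,R)
state=B head=-1 tape=_1[_]0010   (B,_)→(B,_,L)
state=B head=-2 tape=_[1]_0010   (B,1)→(D,0,L)
state=D head=-3 tape=[_]0_0010   (D,_)→(B,0,R)
state=B head=-2 tape=0[0]_0010   (B,0)→(B,1,R)
state=B head=-1 tape=01[_]0010   (B,_)→(B,_,L)
state=B head=-2 tape=0[1]_0010   (B,1)→(D,0,L)
state=D head=-3 tape=[0]0_0010   (D,0)→(C,1,R)
state=C head=-2 tape=1[0]_0010   (C,0)→(C,0,R)
state=C head=-1 tape=10[_]0010   (C,_)→(A,_,L)
state=A head=-2 tape=1[0]_0010   (A,0)→(D,1,L)
state=D head=-3 tape=[1]1_0010
The non-blank tape span at halt is 11_0010.

11_0010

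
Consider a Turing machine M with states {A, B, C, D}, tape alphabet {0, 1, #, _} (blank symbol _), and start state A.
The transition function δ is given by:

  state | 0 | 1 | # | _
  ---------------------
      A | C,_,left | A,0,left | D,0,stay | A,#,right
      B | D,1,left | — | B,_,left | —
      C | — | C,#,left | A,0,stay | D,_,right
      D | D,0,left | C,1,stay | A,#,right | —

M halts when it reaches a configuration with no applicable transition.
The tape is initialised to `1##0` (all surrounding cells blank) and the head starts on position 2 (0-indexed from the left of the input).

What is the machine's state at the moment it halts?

D

A | _1#[#]0   read # → write 0, move stay, go to D
D | _1#[0]0   read 0 → write 0, move left, go to D
D | _1[#]00   read # → write #, move right, go to A
A | _1#[0]0   read 0 → write _, move left, go to C
C | _1[#]_0   read # → write 0, move stay, go to A
A | _1[0]_0   read 0 → write _, move left, go to C
C | _[1]__0   read 1 → write #, move left, go to C
C | [_]#__0   read _ → write _, move right, go to D
D | _[#]__0   read # → write #, move right, go to A
A | _#[_]_0   read _ → write #, move right, go to A
A | _##[_]0   read _ → write #, move right, go to A
A | _###[0]   read 0 → write _, move left, go to C
C | _##[#]_   read # → write 0, move stay, go to A
A | _##[0]_   read 0 → write _, move left, go to C
C | _#[#]__   read # → write 0, move stay, go to A
A | _#[0]__   read 0 → write _, move left, go to C
C | _[#]___   read # → write 0, move stay, go to A
A | _[0]___   read 0 → write _, move left, go to C
C | [_]____   read _ → write _, move right, go to D
D | _[_]___
No transition is defined for (D, _); M halts in state D.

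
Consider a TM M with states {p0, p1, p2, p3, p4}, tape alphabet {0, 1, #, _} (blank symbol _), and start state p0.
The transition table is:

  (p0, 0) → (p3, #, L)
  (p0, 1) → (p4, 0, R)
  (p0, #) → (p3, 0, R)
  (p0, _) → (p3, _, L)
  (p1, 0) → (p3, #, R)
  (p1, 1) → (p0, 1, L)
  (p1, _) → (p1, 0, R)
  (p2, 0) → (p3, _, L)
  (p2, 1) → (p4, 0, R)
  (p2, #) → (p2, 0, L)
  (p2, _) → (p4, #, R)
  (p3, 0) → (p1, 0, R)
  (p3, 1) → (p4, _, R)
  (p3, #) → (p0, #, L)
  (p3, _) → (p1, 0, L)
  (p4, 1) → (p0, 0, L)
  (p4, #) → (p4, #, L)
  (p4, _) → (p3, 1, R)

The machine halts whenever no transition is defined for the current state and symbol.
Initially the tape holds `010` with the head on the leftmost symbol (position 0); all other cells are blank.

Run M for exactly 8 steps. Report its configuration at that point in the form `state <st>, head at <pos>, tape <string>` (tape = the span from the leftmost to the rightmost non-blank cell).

state p3, head at -2, tape 0##10

p0 | __[0]10   read 0 → write #, move L, go to p3
p3 | _[_]#10   read _ → write 0, move L, go to p1
p1 | [_]0#10   read _ → write 0, move R, go to p1
p1 | 0[0]#10   read 0 → write #, move R, go to p3
p3 | 0#[#]10   read # → write #, move L, go to p0
p0 | 0[#]#10   read # → write 0, move R, go to p3
p3 | 00[#]10   read # → write #, move L, go to p0
p0 | 0[0]#10   read 0 → write #, move L, go to p3
p3 | [0]##10
After 8 steps: state p3, head at -2, tape 0##10.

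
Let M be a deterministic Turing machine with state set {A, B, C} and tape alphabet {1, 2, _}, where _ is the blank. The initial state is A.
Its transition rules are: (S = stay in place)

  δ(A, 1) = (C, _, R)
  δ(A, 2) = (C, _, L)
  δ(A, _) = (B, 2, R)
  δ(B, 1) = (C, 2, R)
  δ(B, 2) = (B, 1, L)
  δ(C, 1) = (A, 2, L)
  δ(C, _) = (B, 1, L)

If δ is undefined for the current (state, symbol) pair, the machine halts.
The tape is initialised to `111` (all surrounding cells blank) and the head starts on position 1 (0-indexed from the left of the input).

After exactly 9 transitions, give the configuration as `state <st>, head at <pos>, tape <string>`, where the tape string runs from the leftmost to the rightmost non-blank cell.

state B, head at -2, tape 1_21

A | __1[1]1   read 1 → write _, move R, go to C
C | __1_[1]   read 1 → write 2, move L, go to A
A | __1[_]2   read _ → write 2, move R, go to B
B | __12[2]   read 2 → write 1, move L, go to B
B | __1[2]1   read 2 → write 1, move L, go to B
B | __[1]11   read 1 → write 2, move R, go to C
C | __2[1]1   read 1 → write 2, move L, go to A
A | __[2]21   read 2 → write _, move L, go to C
C | _[_]_21   read _ → write 1, move L, go to B
B | [_]1_21
After 9 steps: state B, head at -2, tape 1_21.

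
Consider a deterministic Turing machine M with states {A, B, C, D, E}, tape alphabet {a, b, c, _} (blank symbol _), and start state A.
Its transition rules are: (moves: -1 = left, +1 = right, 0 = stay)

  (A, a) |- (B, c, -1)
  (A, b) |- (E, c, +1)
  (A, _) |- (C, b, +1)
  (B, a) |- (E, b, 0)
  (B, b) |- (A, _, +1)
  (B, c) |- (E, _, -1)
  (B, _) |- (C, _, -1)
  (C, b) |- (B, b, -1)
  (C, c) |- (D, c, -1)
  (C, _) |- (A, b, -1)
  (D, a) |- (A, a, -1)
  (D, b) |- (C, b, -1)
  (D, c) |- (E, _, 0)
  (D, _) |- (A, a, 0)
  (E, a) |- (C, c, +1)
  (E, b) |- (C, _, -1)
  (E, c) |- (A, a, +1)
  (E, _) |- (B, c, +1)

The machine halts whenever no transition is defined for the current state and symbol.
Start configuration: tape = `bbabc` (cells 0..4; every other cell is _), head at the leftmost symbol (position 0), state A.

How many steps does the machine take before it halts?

A | ____[b]babc   read b → write c, move +1, go to E
E | ____c[b]abc   read b → write _, move -1, go to C
C | ____[c]_abc   read c → write c, move -1, go to D
D | ___[_]c_abc   read _ → write a, move 0, go to A
A | ___[a]c_abc   read a → write c, move -1, go to B
B | __[_]cc_abc   read _ → write _, move -1, go to C
C | _[_]_cc_abc   read _ → write b, move -1, go to A
A | [_]b_cc_abc   read _ → write b, move +1, go to C
C | b[b]_cc_abc   read b → write b, move -1, go to B
B | [b]b_cc_abc   read b → write _, move +1, go to A
A | _[b]_cc_abc   read b → write c, move +1, go to E
E | _c[_]cc_abc   read _ → write c, move +1, go to B
B | _cc[c]c_abc   read c → write _, move -1, go to E
E | _c[c]_c_abc   read c → write a, move +1, go to A
A | _ca[_]c_abc   read _ → write b, move +1, go to C
C | _cab[c]_abc   read c → write c, move -1, go to D
D | _ca[b]c_abc   read b → write b, move -1, go to C
C | _c[a]bc_abc
M halts after 17 transitions.

17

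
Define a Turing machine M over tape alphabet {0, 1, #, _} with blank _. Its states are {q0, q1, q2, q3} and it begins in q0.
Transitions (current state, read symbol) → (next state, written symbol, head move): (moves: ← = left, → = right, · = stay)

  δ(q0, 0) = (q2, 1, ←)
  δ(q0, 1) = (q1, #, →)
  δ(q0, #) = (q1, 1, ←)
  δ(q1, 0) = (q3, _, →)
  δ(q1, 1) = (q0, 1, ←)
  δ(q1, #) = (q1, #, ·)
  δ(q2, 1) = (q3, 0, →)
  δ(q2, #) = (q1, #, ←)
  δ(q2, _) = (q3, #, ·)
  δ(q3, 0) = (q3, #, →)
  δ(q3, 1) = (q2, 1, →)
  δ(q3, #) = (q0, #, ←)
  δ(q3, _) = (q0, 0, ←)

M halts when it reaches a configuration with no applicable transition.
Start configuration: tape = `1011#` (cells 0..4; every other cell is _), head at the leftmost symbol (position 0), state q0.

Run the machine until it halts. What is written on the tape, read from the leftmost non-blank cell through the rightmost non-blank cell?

state=q0 head=0 tape=_[1]011#   (q0,1)→(q1,#,→)
state=q1 head=1 tape=_#[0]11#   (q1,0)→(q3,_,→)
state=q3 head=2 tape=_#_[1]1#   (q3,1)→(q2,1,→)
state=q2 head=3 tape=_#_1[1]#   (q2,1)→(q3,0,→)
state=q3 head=4 tape=_#_10[#]   (q3,#)→(q0,#,←)
state=q0 head=3 tape=_#_1[0]#   (q0,0)→(q2,1,←)
state=q2 head=2 tape=_#_[1]1#   (q2,1)→(q3,0,→)
state=q3 head=3 tape=_#_0[1]#   (q3,1)→(q2,1,→)
state=q2 head=4 tape=_#_01[#]   (q2,#)→(q1,#,←)
state=q1 head=3 tape=_#_0[1]#   (q1,1)→(q0,1,←)
state=q0 head=2 tape=_#_[0]1#   (q0,0)→(q2,1,←)
state=q2 head=1 tape=_#[_]11#   (q2,_)→(q3,#,·)
state=q3 head=1 tape=_#[#]11#   (q3,#)→(q0,#,←)
state=q0 head=0 tape=_[#]#11#   (q0,#)→(q1,1,←)
state=q1 head=-1 tape=[_]1#11#
The non-blank tape span at halt is 1#11#.

1#11#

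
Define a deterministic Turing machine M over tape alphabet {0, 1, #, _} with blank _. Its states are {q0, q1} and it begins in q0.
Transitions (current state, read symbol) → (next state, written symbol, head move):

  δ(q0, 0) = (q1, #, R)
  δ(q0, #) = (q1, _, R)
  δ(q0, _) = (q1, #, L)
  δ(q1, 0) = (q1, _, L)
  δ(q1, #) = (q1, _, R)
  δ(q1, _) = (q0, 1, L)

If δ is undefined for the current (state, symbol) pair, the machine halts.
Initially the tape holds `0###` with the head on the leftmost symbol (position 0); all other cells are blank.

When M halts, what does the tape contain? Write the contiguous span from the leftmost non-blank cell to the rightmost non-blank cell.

state=q0 head=0 tape=[0]###_   (q0,0)→(q1,#,R)
state=q1 head=1 tape=#[#]##_   (q1,#)→(q1,_,R)
state=q1 head=2 tape=#_[#]#_   (q1,#)→(q1,_,R)
state=q1 head=3 tape=#__[#]_   (q1,#)→(q1,_,R)
state=q1 head=4 tape=#___[_]   (q1,_)→(q0,1,L)
state=q0 head=3 tape=#__[_]1   (q0,_)→(q1,#,L)
state=q1 head=2 tape=#_[_]#1   (q1,_)→(q0,1,L)
state=q0 head=1 tape=#[_]1#1   (q0,_)→(q1,#,L)
state=q1 head=0 tape=[#]#1#1   (q1,#)→(q1,_,R)
state=q1 head=1 tape=_[#]1#1   (q1,#)→(q1,_,R)
state=q1 head=2 tape=__[1]#1
The non-blank tape span at halt is 1#1.

1#1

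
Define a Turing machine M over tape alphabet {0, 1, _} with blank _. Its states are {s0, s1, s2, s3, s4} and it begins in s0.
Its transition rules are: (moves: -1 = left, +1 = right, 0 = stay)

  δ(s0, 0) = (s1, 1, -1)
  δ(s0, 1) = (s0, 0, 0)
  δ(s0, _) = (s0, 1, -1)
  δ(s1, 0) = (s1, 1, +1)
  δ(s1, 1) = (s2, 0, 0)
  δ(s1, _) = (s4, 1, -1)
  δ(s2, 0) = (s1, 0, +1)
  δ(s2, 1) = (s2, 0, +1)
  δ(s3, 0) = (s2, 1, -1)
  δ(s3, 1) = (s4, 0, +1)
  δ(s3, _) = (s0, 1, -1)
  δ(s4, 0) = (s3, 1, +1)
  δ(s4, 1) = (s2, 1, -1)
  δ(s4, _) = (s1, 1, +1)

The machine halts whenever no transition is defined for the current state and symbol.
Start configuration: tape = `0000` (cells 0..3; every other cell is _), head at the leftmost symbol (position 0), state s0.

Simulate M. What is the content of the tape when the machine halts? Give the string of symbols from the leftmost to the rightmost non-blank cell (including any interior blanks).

state=s0 head=0 tape=__[0]000__   (s0,0)→(s1,1,-1)
state=s1 head=-1 tape=_[_]1000__   (s1,_)→(s4,1,-1)
state=s4 head=-2 tape=[_]11000__   (s4,_)→(s1,1,+1)
state=s1 head=-1 tape=1[1]1000__   (s1,1)→(s2,0,0)
state=s2 head=-1 tape=1[0]1000__   (s2,0)→(s1,0,+1)
state=s1 head=0 tape=10[1]000__   (s1,1)→(s2,0,0)
state=s2 head=0 tape=10[0]000__   (s2,0)→(s1,0,+1)
state=s1 head=1 tape=100[0]00__   (s1,0)→(s1,1,+1)
state=s1 head=2 tape=1001[0]0__   (s1,0)→(s1,1,+1)
state=s1 head=3 tape=10011[0]__   (s1,0)→(s1,1,+1)
state=s1 head=4 tape=100111[_]_   (s1,_)→(s4,1,-1)
state=s4 head=3 tape=10011[1]1_   (s4,1)→(s2,1,-1)
state=s2 head=2 tape=1001[1]11_   (s2,1)→(s2,0,+1)
state=s2 head=3 tape=10010[1]1_   (s2,1)→(s2,0,+1)
state=s2 head=4 tape=100100[1]_   (s2,1)→(s2,0,+1)
state=s2 head=5 tape=1001000[_]
The non-blank tape span at halt is 1001000.

1001000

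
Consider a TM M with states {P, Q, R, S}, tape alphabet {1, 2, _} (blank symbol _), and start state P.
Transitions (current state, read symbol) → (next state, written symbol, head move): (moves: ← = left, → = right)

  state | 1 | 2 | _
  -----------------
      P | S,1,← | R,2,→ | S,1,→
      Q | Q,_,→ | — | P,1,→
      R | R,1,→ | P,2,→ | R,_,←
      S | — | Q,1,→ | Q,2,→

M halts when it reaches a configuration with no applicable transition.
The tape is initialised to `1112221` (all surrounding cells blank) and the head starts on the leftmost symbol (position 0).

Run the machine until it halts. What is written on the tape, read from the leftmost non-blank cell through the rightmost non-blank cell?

state=P head=0 tape=_[1]112221   (P,1)→(S,1,←)
state=S head=-1 tape=[_]1112221   (S,_)→(Q,2,→)
state=Q head=0 tape=2[1]112221   (Q,1)→(Q,_,→)
state=Q head=1 tape=2_[1]12221   (Q,1)→(Q,_,→)
state=Q head=2 tape=2__[1]2221   (Q,1)→(Q,_,→)
state=Q head=3 tape=2___[2]221
The non-blank tape span at halt is 2___2221.

2___2221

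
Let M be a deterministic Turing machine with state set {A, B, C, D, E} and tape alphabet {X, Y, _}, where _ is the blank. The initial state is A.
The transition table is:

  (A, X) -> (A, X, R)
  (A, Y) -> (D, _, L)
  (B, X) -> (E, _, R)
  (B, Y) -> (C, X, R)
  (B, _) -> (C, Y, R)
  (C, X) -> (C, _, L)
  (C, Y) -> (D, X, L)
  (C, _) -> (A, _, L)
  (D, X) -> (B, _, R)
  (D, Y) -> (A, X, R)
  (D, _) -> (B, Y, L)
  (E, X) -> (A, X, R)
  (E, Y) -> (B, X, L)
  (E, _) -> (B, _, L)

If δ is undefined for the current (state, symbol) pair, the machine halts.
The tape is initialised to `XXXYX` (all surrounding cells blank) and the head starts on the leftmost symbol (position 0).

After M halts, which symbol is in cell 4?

_

A | _[X]XXYX   read X → write X, move R, go to A
A | _X[X]XYX   read X → write X, move R, go to A
A | _XX[X]YX   read X → write X, move R, go to A
A | _XXX[Y]X   read Y → write _, move L, go to D
D | _XX[X]_X   read X → write _, move R, go to B
B | _XX_[_]X   read _ → write Y, move R, go to C
C | _XX_Y[X]   read X → write _, move L, go to C
C | _XX_[Y]_   read Y → write X, move L, go to D
D | _XX[_]X_   read _ → write Y, move L, go to B
B | _X[X]YX_   read X → write _, move R, go to E
E | _X_[Y]X_   read Y → write X, move L, go to B
B | _X[_]XX_   read _ → write Y, move R, go to C
C | _XY[X]X_   read X → write _, move L, go to C
C | _X[Y]_X_   read Y → write X, move L, go to D
D | _[X]X_X_   read X → write _, move R, go to B
B | __[X]_X_   read X → write _, move R, go to E
E | ___[_]X_   read _ → write _, move L, go to B
B | __[_]_X_   read _ → write Y, move R, go to C
C | __Y[_]X_   read _ → write _, move L, go to A
A | __[Y]_X_   read Y → write _, move L, go to D
D | _[_]__X_   read _ → write Y, move L, go to B
B | [_]Y__X_   read _ → write Y, move R, go to C
C | Y[Y]__X_   read Y → write X, move L, go to D
D | [Y]X__X_   read Y → write X, move R, go to A
A | X[X]__X_   read X → write X, move R, go to A
A | XX[_]_X_
Cell 4 holds _ when M halts.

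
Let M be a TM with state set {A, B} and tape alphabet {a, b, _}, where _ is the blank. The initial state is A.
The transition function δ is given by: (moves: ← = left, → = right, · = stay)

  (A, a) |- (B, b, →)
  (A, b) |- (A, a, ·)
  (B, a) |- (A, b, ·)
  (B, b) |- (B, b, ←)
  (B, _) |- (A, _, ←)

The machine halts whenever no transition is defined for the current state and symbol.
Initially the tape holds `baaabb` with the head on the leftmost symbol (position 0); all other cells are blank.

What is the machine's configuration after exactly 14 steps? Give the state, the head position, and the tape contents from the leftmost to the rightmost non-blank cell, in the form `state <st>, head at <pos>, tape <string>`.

state=A head=0 tape=[b]aaabb   (A,b)→(A,a,·)
state=A head=0 tape=[a]aaabb   (A,a)→(B,b,→)
state=B head=1 tape=b[a]aabb   (B,a)→(A,b,·)
state=A head=1 tape=b[b]aabb   (A,b)→(A,a,·)
state=A head=1 tape=b[a]aabb   (A,a)→(B,b,→)
state=B head=2 tape=bb[a]abb   (B,a)→(A,b,·)
state=A head=2 tape=bb[b]abb   (A,b)→(A,a,·)
state=A head=2 tape=bb[a]abb   (A,a)→(B,b,→)
state=B head=3 tape=bbb[a]bb   (B,a)→(A,b,·)
state=A head=3 tape=bbb[b]bb   (A,b)→(A,a,·)
state=A head=3 tape=bbb[a]bb   (A,a)→(B,b,→)
state=B head=4 tape=bbbb[b]b   (B,b)→(B,b,←)
state=B head=3 tape=bbb[b]bb   (B,b)→(B,b,←)
state=B head=2 tape=bb[b]bbb   (B,b)→(B,b,←)
state=B head=1 tape=b[b]bbbb
After 14 steps: state B, head at 1, tape bbbbbb.

state B, head at 1, tape bbbbbb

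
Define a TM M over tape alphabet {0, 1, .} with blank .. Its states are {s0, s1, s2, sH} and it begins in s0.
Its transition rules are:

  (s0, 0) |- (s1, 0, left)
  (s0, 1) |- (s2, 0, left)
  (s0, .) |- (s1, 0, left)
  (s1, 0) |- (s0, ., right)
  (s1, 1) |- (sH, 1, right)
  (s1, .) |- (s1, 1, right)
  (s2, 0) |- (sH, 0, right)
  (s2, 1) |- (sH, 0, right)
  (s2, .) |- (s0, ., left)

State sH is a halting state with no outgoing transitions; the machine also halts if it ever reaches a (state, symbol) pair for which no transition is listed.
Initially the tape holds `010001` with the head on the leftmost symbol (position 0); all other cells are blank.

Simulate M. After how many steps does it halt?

35

state=s0 head=0 tape=....[0]10001   (s0,0)→(s1,0,left)
state=s1 head=-1 tape=...[.]010001   (s1,.)→(s1,1,right)
state=s1 head=0 tape=...1[0]10001   (s1,0)→(s0,.,right)
state=s0 head=1 tape=...1.[1]0001   (s0,1)→(s2,0,left)
state=s2 head=0 tape=...1[.]00001   (s2,.)→(s0,.,left)
state=s0 head=-1 tape=...[1].00001   (s0,1)→(s2,0,left)
state=s2 head=-2 tape=..[.]0.00001   (s2,.)→(s0,.,left)
state=s0 head=-3 tape=.[.].0.00001   (s0,.)→(s1,0,left)
state=s1 head=-4 tape=[.]0.0.00001   (s1,.)→(s1,1,right)
state=s1 head=-3 tape=1[0].0.00001   (s1,0)→(s0,.,right)
state=s0 head=-2 tape=1.[.]0.00001   (s0,.)→(s1,0,left)
state=s1 head=-3 tape=1[.]00.00001   (s1,.)→(s1,1,right)
state=s1 head=-2 tape=11[0]0.00001   (s1,0)→(s0,.,right)
state=s0 head=-1 tape=11.[0].00001   (s0,0)→(s1,0,left)
state=s1 head=-2 tape=11[.]0.00001   (s1,.)→(s1,1,right)
state=s1 head=-1 tape=111[0].00001   (s1,0)→(s0,.,right)
state=s0 head=0 tape=111.[.]00001   (s0,.)→(s1,0,left)
state=s1 head=-1 tape=111[.]000001   (s1,.)→(s1,1,right)
state=s1 head=0 tape=1111[0]00001   (s1,0)→(s0,.,right)
state=s0 head=1 tape=1111.[0]0001   (s0,0)→(s1,0,left)
state=s1 head=0 tape=1111[.]00001   (s1,.)→(s1,1,right)
state=s1 head=1 tape=11111[0]0001   (s1,0)→(s0,.,right)
state=s0 head=2 tape=11111.[0]001   (s0,0)→(s1,0,left)
state=s1 head=1 tape=11111[.]0001   (s1,.)→(s1,1,right)
state=s1 head=2 tape=111111[0]001   (s1,0)→(s0,.,right)
state=s0 head=3 tape=111111.[0]01   (s0,0)→(s1,0,left)
state=s1 head=2 tape=111111[.]001   (s1,.)→(s1,1,right)
state=s1 head=3 tape=1111111[0]01   (s1,0)→(s0,.,right)
state=s0 head=4 tape=1111111.[0]1   (s0,0)→(s1,0,left)
state=s1 head=3 tape=1111111[.]01   (s1,.)→(s1,1,right)
state=s1 head=4 tape=11111111[0]1   (s1,0)→(s0,.,right)
state=s0 head=5 tape=11111111.[1]   (s0,1)→(s2,0,left)
state=s2 head=4 tape=11111111[.]0   (s2,.)→(s0,.,left)
state=s0 head=3 tape=1111111[1].0   (s0,1)→(s2,0,left)
state=s2 head=2 tape=111111[1]0.0   (s2,1)→(sH,0,right)
state=sH head=3 tape=1111110[0].0
M halts after 35 transitions.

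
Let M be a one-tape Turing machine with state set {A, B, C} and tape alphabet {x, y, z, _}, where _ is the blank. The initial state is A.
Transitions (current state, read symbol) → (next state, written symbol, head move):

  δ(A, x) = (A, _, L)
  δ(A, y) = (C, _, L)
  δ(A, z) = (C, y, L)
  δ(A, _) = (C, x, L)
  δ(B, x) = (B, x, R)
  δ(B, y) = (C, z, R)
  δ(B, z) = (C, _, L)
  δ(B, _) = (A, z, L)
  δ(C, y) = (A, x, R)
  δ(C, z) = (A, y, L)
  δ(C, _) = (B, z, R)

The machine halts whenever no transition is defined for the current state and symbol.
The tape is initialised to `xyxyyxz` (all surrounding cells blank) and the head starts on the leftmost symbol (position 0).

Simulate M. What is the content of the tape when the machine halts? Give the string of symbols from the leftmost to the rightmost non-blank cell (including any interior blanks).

state=A head=0 tape=_____[x]yxyyxz   (A,x)→(A,_,L)
state=A head=-1 tape=____[_]_yxyyxz   (A,_)→(C,x,L)
state=C head=-2 tape=___[_]x_yxyyxz   (C,_)→(B,z,R)
state=B head=-1 tape=___z[x]_yxyyxz   (B,x)→(B,x,R)
state=B head=0 tape=___zx[_]yxyyxz   (B,_)→(A,z,L)
state=A head=-1 tape=___z[x]zyxyyxz   (A,x)→(A,_,L)
state=A head=-2 tape=___[z]_zyxyyxz   (A,z)→(C,y,L)
state=C head=-3 tape=__[_]y_zyxyyxz   (C,_)→(B,z,R)
state=B head=-2 tape=__z[y]_zyxyyxz   (B,y)→(C,z,R)
state=C head=-1 tape=__zz[_]zyxyyxz   (C,_)→(B,z,R)
state=B head=0 tape=__zzz[z]yxyyxz   (B,z)→(C,_,L)
state=C head=-1 tape=__zz[z]_yxyyxz   (C,z)→(A,y,L)
state=A head=-2 tape=__z[z]y_yxyyxz   (A,z)→(C,y,L)
state=C head=-3 tape=__[z]yy_yxyyxz   (C,z)→(A,y,L)
state=A head=-4 tape=_[_]yyy_yxyyxz   (A,_)→(C,x,L)
state=C head=-5 tape=[_]xyyy_yxyyxz   (C,_)→(B,z,R)
state=B head=-4 tape=z[x]yyy_yxyyxz   (B,x)→(B,x,R)
state=B head=-3 tape=zx[y]yy_yxyyxz   (B,y)→(C,z,R)
state=C head=-2 tape=zxz[y]y_yxyyxz   (C,y)→(A,x,R)
state=A head=-1 tape=zxzx[y]_yxyyxz   (A,y)→(C,_,L)
state=C head=-2 tape=zxz[x]__yxyyxz
The non-blank tape span at halt is zxzx__yxyyxz.

zxzx__yxyyxz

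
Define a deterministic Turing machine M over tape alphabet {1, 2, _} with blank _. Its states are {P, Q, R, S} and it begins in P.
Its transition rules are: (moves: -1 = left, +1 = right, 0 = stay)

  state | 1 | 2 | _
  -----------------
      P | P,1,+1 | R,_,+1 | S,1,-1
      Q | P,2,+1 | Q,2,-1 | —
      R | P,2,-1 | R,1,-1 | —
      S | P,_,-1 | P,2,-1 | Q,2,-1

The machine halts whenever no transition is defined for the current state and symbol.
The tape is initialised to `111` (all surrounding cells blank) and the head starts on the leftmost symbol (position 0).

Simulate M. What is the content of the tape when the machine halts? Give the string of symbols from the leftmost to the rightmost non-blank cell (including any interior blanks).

state=P head=0 tape=___[1]11_   (P,1)→(P,1,+1)
state=P head=1 tape=___1[1]1_   (P,1)→(P,1,+1)
state=P head=2 tape=___11[1]_   (P,1)→(P,1,+1)
state=P head=3 tape=___111[_]   (P,_)→(S,1,-1)
state=S head=2 tape=___11[1]1   (S,1)→(P,_,-1)
state=P head=1 tape=___1[1]_1   (P,1)→(P,1,+1)
state=P head=2 tape=___11[_]1   (P,_)→(S,1,-1)
state=S head=1 tape=___1[1]11   (S,1)→(P,_,-1)
state=P head=0 tape=___[1]_11   (P,1)→(P,1,+1)
state=P head=1 tape=___1[_]11   (P,_)→(S,1,-1)
state=S head=0 tape=___[1]111   (S,1)→(P,_,-1)
state=P head=-1 tape=__[_]_111   (P,_)→(S,1,-1)
state=S head=-2 tape=_[_]1_111   (S,_)→(Q,2,-1)
state=Q head=-3 tape=[_]21_111
The non-blank tape span at halt is 21_111.

21_111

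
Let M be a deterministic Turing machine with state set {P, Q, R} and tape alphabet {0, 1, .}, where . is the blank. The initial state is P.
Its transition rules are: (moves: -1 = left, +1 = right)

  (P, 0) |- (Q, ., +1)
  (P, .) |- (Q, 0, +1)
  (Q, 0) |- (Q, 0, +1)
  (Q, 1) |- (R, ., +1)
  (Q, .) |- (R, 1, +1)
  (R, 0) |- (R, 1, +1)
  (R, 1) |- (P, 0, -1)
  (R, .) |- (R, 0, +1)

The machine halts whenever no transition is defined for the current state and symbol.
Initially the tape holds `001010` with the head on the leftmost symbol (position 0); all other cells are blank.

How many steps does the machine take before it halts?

P | [0]01010   read 0 → write ., move +1, go to Q
Q | .[0]1010   read 0 → write 0, move +1, go to Q
Q | .0[1]010   read 1 → write ., move +1, go to R
R | .0.[0]10   read 0 → write 1, move +1, go to R
R | .0.1[1]0   read 1 → write 0, move -1, go to P
P | .0.[1]00
M halts after 5 transitions.

5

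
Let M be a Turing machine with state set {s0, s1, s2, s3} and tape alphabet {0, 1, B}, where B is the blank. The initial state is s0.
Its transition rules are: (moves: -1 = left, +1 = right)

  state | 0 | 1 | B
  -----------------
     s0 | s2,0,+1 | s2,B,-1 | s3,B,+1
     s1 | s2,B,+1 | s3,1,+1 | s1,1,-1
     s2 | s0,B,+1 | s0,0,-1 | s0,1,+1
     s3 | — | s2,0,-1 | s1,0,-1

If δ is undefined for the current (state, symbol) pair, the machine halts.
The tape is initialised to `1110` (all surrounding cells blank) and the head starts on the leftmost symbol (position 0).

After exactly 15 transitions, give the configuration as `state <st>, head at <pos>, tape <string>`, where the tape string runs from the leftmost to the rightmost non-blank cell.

s0 | B[1]110BBB   read 1 → write B, move -1, go to s2
s2 | [B]B110BBB   read B → write 1, move +1, go to s0
s0 | 1[B]110BBB   read B → write B, move +1, go to s3
s3 | 1B[1]10BBB   read 1 → write 0, move -1, go to s2
s2 | 1[B]010BBB   read B → write 1, move +1, go to s0
s0 | 11[0]10BBB   read 0 → write 0, move +1, go to s2
s2 | 110[1]0BBB   read 1 → write 0, move -1, go to s0
s0 | 11[0]00BBB   read 0 → write 0, move +1, go to s2
s2 | 110[0]0BBB   read 0 → write B, move +1, go to s0
s0 | 110B[0]BBB   read 0 → write 0, move +1, go to s2
s2 | 110B0[B]BB   read B → write 1, move +1, go to s0
s0 | 110B01[B]B   read B → write B, move +1, go to s3
s3 | 110B01B[B]   read B → write 0, move -1, go to s1
s1 | 110B01[B]0   read B → write 1, move -1, go to s1
s1 | 110B0[1]10   read 1 → write 1, move +1, go to s3
s3 | 110B01[1]0
After 15 steps: state s3, head at 5, tape 110B0110.

state s3, head at 5, tape 110B0110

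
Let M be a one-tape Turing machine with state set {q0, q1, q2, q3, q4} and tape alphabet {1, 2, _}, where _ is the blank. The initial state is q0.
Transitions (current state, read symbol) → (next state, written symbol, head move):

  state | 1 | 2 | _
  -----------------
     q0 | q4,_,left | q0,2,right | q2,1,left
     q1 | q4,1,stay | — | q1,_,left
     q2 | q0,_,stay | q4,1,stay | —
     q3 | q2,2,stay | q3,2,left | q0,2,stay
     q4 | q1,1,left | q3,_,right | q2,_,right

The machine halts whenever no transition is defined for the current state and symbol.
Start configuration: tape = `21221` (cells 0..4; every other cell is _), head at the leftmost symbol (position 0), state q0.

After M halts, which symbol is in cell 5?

q0 | [2]1221_   read 2 → write 2, move right, go to q0
q0 | 2[1]221_   read 1 → write _, move left, go to q4
q4 | [2]_221_   read 2 → write _, move right, go to q3
q3 | _[_]221_   read _ → write 2, move stay, go to q0
q0 | _[2]221_   read 2 → write 2, move right, go to q0
q0 | _2[2]21_   read 2 → write 2, move right, go to q0
q0 | _22[2]1_   read 2 → write 2, move right, go to q0
q0 | _222[1]_   read 1 → write _, move left, go to q4
q4 | _22[2]__   read 2 → write _, move right, go to q3
q3 | _22_[_]_   read _ → write 2, move stay, go to q0
q0 | _22_[2]_   read 2 → write 2, move right, go to q0
q0 | _22_2[_]   read _ → write 1, move left, go to q2
q2 | _22_[2]1   read 2 → write 1, move stay, go to q4
q4 | _22_[1]1   read 1 → write 1, move left, go to q1
q1 | _22[_]11   read _ → write _, move left, go to q1
q1 | _2[2]_11
Cell 5 holds 1 when M halts.

1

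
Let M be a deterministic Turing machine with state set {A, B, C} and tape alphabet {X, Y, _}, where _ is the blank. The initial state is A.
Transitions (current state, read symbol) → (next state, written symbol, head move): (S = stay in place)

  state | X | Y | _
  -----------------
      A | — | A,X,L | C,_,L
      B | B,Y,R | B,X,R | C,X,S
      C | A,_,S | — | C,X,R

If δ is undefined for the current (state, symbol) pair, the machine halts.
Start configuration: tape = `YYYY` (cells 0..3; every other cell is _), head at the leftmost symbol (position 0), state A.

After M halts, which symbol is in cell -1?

X

A | ___[Y]YYY   read Y → write X, move L, go to A
A | __[_]XYYY   read _ → write _, move L, go to C
C | _[_]_XYYY   read _ → write X, move R, go to C
C | _X[_]XYYY   read _ → write X, move R, go to C
C | _XX[X]YYY   read X → write _, move S, go to A
A | _XX[_]YYY   read _ → write _, move L, go to C
C | _X[X]_YYY   read X → write _, move S, go to A
A | _X[_]_YYY   read _ → write _, move L, go to C
C | _[X]__YYY   read X → write _, move S, go to A
A | _[_]__YYY   read _ → write _, move L, go to C
C | [_]___YYY   read _ → write X, move R, go to C
C | X[_]__YYY   read _ → write X, move R, go to C
C | XX[_]_YYY   read _ → write X, move R, go to C
C | XXX[_]YYY   read _ → write X, move R, go to C
C | XXXX[Y]YY
Cell -1 holds X when M halts.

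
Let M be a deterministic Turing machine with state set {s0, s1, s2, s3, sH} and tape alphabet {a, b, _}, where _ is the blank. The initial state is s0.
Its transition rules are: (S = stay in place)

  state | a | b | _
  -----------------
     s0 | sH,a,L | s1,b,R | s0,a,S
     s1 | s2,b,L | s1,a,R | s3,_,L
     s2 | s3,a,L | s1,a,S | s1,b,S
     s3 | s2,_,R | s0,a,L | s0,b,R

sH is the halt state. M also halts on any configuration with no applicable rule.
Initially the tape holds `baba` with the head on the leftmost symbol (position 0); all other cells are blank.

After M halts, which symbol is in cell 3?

b

s0 | _[b]aba   read b → write b, move R, go to s1
s1 | _b[a]ba   read a → write b, move L, go to s2
s2 | _[b]bba   read b → write a, move S, go to s1
s1 | _[a]bba   read a → write b, move L, go to s2
s2 | [_]bbba   read _ → write b, move S, go to s1
s1 | [b]bbba   read b → write a, move R, go to s1
s1 | a[b]bba   read b → write a, move R, go to s1
s1 | aa[b]ba   read b → write a, move R, go to s1
s1 | aaa[b]a   read b → write a, move R, go to s1
s1 | aaaa[a]   read a → write b, move L, go to s2
s2 | aaa[a]b   read a → write a, move L, go to s3
s3 | aa[a]ab   read a → write _, move R, go to s2
s2 | aa_[a]b   read a → write a, move L, go to s3
s3 | aa[_]ab   read _ → write b, move R, go to s0
s0 | aab[a]b   read a → write a, move L, go to sH
sH | aa[b]ab
Cell 3 holds b when M halts.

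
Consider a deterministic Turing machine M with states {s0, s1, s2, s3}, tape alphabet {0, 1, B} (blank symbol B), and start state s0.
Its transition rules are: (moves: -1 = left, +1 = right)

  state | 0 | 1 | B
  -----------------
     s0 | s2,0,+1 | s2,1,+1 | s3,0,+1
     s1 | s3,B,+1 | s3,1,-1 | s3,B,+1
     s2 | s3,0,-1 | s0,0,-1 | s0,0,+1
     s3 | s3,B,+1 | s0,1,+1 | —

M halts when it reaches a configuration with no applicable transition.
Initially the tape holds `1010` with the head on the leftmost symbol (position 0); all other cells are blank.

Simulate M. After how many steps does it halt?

state=s0 head=0 tape=[1]010B   (s0,1)→(s2,1,+1)
state=s2 head=1 tape=1[0]10B   (s2,0)→(s3,0,-1)
state=s3 head=0 tape=[1]010B   (s3,1)→(s0,1,+1)
state=s0 head=1 tape=1[0]10B   (s0,0)→(s2,0,+1)
state=s2 head=2 tape=10[1]0B   (s2,1)→(s0,0,-1)
state=s0 head=1 tape=1[0]00B   (s0,0)→(s2,0,+1)
state=s2 head=2 tape=10[0]0B   (s2,0)→(s3,0,-1)
state=s3 head=1 tape=1[0]00B   (s3,0)→(s3,B,+1)
state=s3 head=2 tape=1B[0]0B   (s3,0)→(s3,B,+1)
state=s3 head=3 tape=1BB[0]B   (s3,0)→(s3,B,+1)
state=s3 head=4 tape=1BBB[B]
M halts after 10 transitions.

10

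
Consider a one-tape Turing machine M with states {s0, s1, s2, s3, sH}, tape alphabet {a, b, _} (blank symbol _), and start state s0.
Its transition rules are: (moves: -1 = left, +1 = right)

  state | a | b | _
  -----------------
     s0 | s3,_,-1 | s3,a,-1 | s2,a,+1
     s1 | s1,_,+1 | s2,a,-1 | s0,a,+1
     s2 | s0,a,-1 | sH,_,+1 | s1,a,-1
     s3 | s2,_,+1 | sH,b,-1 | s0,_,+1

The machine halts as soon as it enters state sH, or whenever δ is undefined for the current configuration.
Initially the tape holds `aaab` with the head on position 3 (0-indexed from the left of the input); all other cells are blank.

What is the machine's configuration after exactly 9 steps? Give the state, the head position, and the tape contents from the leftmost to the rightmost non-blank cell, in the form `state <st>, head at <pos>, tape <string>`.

state s0, head at 2, tape aaaa

s0 | aaa[b]   read b → write a, move -1, go to s3
s3 | aa[a]a   read a → write _, move +1, go to s2
s2 | aa_[a]   read a → write a, move -1, go to s0
s0 | aa[_]a   read _ → write a, move +1, go to s2
s2 | aaa[a]   read a → write a, move -1, go to s0
s0 | aa[a]a   read a → write _, move -1, go to s3
s3 | a[a]_a   read a → write _, move +1, go to s2
s2 | a_[_]a   read _ → write a, move -1, go to s1
s1 | a[_]aa   read _ → write a, move +1, go to s0
s0 | aa[a]a
After 9 steps: state s0, head at 2, tape aaaa.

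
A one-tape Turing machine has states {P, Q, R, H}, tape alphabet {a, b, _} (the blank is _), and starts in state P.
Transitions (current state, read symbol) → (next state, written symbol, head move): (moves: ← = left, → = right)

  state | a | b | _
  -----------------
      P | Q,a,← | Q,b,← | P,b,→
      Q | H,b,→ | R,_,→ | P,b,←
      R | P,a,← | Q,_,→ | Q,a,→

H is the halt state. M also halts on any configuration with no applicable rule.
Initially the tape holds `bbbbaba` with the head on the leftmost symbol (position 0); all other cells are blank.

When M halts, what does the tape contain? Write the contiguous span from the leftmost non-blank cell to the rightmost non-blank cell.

state=P head=0 tape=__[b]bbbaba   (P,b)→(Q,b,←)
state=Q head=-1 tape=_[_]bbbbaba   (Q,_)→(P,b,←)
state=P head=-2 tape=[_]bbbbbaba   (P,_)→(P,b,→)
state=P head=-1 tape=b[b]bbbbaba   (P,b)→(Q,b,←)
state=Q head=-2 tape=[b]bbbbbaba   (Q,b)→(R,_,→)
state=R head=-1 tape=_[b]bbbbaba   (R,b)→(Q,_,→)
state=Q head=0 tape=__[b]bbbaba   (Q,b)→(R,_,→)
state=R head=1 tape=___[b]bbaba   (R,b)→(Q,_,→)
state=Q head=2 tape=____[b]baba   (Q,b)→(R,_,→)
state=R head=3 tape=_____[b]aba   (R,b)→(Q,_,→)
state=Q head=4 tape=______[a]ba   (Q,a)→(H,b,→)
state=H head=5 tape=______b[b]a
The non-blank tape span at halt is bba.

bba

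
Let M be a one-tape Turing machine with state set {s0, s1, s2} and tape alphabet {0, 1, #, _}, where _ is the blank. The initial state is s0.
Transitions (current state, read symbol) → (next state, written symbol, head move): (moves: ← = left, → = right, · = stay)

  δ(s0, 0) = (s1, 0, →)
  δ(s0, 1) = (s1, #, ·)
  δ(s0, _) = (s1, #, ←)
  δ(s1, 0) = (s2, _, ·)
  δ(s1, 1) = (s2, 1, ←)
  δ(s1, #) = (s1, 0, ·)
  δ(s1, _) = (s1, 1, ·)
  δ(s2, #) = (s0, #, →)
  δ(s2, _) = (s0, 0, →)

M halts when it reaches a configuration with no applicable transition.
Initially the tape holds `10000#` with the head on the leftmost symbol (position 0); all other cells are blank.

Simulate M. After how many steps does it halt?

s0 | [1]0000#   read 1 → write #, move ·, go to s1
s1 | [#]0000#   read # → write 0, move ·, go to s1
s1 | [0]0000#   read 0 → write _, move ·, go to s2
s2 | [_]0000#   read _ → write 0, move →, go to s0
s0 | 0[0]000#   read 0 → write 0, move →, go to s1
s1 | 00[0]00#   read 0 → write _, move ·, go to s2
s2 | 00[_]00#   read _ → write 0, move →, go to s0
s0 | 000[0]0#   read 0 → write 0, move →, go to s1
s1 | 0000[0]#   read 0 → write _, move ·, go to s2
s2 | 0000[_]#   read _ → write 0, move →, go to s0
s0 | 00000[#]
M halts after 10 transitions.

10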